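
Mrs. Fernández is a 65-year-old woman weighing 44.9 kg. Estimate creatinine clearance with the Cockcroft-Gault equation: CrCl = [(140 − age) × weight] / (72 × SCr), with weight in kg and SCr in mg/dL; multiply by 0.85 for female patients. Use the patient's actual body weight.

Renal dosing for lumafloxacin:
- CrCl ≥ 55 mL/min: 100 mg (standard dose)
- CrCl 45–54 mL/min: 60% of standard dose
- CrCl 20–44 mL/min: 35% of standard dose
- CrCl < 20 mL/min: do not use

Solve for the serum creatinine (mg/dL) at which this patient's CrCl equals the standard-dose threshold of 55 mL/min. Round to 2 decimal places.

Standard dose requires CrCl ≥ 55 mL/min.
Set (140 − 65) × 44.9 × 0.85 / (72 × SCr) = 55
SCr = (140 − 65) × 44.9 × 0.85 / (72 × 55) = 0.723 mg/dL

0.72 mg/dL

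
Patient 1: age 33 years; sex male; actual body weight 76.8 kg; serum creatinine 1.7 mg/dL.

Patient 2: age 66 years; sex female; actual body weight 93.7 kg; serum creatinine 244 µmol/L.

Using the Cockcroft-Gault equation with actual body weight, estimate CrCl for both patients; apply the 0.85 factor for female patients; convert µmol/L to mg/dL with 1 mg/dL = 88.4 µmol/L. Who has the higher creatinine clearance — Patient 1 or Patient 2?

Patient 1

Patient 1: CrCl = (140 − 33) × 76.8 / (72 × 1.7) = 8217.6 / 122.40 ≈ 67.1 mL/min
Patient 2: SCr = 244 / 88.4 = 2.76 mg/dL
Patient 2: CrCl = (140 − 66) × 93.7 / (72 × 2.76) × 0.85 = 6933.8 / 198.72 × 0.85 ≈ 29.7 mL/min
67.1 vs 29.7 mL/min → Patient 1 is higher.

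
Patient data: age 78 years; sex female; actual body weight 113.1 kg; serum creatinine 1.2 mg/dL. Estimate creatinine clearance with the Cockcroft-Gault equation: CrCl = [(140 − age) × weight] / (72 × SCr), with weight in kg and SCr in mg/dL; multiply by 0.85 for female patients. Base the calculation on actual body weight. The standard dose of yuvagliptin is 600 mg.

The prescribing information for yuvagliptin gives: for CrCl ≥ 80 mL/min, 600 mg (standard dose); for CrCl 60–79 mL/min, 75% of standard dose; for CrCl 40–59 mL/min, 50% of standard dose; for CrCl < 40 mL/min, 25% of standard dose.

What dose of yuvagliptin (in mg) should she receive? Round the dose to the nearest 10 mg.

450 mg

CrCl = (140 − 78) × 113.1 / (72 × 1.2) × 0.85 = 7012.2 / 86.40 × 0.85 ≈ 69.0 mL/min
CrCl ≈ 69 mL/min → bracket 60–79 mL/min.
75% of 600 mg = 450 mg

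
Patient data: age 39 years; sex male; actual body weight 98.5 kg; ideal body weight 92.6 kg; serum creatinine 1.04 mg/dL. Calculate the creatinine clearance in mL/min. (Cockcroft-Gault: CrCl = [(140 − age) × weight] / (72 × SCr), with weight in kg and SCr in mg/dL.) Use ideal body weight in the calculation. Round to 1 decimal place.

124.9 mL/min

CrCl = (140 − 39) × 92.6 / (72 × 1.04) = 9352.6 / 74.88 ≈ 124.9 mL/min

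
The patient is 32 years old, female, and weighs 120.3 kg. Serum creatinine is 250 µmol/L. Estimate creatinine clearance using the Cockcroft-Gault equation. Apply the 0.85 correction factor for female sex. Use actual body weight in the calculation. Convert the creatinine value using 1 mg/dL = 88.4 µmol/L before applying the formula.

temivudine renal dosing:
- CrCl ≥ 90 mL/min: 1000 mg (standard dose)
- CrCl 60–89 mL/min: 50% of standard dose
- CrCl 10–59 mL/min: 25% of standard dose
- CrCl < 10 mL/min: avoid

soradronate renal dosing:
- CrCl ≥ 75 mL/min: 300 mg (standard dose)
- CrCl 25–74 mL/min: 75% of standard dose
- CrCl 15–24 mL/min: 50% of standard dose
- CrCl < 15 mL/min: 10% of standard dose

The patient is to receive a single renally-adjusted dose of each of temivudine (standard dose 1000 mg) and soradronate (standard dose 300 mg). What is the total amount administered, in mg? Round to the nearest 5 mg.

475 mg

SCr = 250 / 88.4 = 2.828 mg/dL
CrCl = (140 − 32) × 120.3 / (72 × 2.828) × 0.85 = 12992.4 / 203.62 × 0.85 ≈ 54.2 mL/min
CrCl ≈ 54 mL/min.
temivudine: 10–59 mL/min → 25% of 1000 mg = 250 mg.
soradronate: 25–74 mL/min → 75% of 300 mg = 225 mg.
Total = 250 + 225 = 475 mg.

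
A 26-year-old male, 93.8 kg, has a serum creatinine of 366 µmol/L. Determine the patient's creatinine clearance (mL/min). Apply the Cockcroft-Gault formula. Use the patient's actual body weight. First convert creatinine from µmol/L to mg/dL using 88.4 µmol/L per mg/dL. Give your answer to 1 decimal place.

SCr = 366 / 88.4 = 4.14 mg/dL
CrCl = (140 − 26) × 93.8 / (72 × 4.14) = 10693.2 / 298.08 ≈ 35.9 mL/min

35.9 mL/min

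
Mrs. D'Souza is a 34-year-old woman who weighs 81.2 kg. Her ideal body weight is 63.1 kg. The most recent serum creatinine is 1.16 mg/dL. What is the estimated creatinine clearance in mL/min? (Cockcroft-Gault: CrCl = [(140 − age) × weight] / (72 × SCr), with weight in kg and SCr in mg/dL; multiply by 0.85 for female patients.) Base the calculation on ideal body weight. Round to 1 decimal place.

68.1 mL/min

CrCl = (140 − 34) × 63.1 / (72 × 1.16) × 0.85 = 6688.6 / 83.52 × 0.85 ≈ 68.1 mL/min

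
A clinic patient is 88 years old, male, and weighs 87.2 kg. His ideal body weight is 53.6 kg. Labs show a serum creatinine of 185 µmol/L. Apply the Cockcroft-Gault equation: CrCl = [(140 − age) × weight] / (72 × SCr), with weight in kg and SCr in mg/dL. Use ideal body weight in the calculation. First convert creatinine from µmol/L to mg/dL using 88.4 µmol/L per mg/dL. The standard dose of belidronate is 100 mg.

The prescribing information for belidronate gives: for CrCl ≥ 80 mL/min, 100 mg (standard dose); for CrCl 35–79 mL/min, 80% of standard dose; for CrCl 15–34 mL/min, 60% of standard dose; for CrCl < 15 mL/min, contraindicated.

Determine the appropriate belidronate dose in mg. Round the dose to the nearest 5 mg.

60 mg

SCr = 185 / 88.4 = 2.093 mg/dL
CrCl = (140 − 88) × 53.6 / (72 × 2.093) = 2787.2 / 150.70 ≈ 18.5 mL/min
CrCl ≈ 18 mL/min → bracket 15–34 mL/min.
60% of 100 mg = 60 mg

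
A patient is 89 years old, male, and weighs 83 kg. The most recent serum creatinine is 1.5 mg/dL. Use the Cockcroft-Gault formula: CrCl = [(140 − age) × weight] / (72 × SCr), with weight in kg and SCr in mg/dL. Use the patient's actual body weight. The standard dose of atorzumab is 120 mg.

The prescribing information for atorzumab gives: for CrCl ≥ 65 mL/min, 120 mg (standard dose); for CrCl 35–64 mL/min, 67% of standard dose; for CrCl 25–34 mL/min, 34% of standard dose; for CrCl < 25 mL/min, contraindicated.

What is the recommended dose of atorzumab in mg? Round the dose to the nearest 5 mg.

CrCl = (140 − 89) × 83 / (72 × 1.5) = 4233.0 / 108.00 ≈ 39.2 mL/min
CrCl ≈ 39 mL/min → bracket 35–64 mL/min.
67% of 120 mg = 80.4 mg → 80 mg

80 mg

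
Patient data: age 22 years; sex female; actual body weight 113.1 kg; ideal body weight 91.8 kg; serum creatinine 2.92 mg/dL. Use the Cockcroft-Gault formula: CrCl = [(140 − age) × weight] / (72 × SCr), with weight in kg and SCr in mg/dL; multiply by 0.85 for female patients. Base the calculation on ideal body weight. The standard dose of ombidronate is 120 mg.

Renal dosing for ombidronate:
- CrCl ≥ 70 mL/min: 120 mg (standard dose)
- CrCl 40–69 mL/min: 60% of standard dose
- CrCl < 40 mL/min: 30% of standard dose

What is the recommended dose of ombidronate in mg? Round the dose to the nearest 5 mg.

70 mg

CrCl = (140 − 22) × 91.8 / (72 × 2.92) × 0.85 = 10832.4 / 210.24 × 0.85 ≈ 43.8 mL/min
CrCl ≈ 44 mL/min → bracket 40–69 mL/min.
60% of 120 mg = 72 mg → 70 mg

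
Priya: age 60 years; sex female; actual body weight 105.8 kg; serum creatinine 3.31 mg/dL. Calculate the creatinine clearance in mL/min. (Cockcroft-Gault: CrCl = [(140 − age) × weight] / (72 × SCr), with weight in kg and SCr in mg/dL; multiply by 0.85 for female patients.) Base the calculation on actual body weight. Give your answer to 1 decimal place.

CrCl = (140 − 60) × 105.8 / (72 × 3.31) × 0.85 = 8464.0 / 238.32 × 0.85 ≈ 30.2 mL/min

30.2 mL/min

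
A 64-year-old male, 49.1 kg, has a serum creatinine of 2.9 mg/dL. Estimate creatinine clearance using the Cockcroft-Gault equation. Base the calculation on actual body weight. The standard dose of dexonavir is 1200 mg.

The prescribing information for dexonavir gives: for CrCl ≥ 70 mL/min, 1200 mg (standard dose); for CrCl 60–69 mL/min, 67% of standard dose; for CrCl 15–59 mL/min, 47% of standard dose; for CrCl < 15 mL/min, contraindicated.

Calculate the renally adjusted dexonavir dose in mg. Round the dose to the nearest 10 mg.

560 mg

CrCl = (140 − 64) × 49.1 / (72 × 2.9) = 3731.6 / 208.80 ≈ 17.9 mL/min
CrCl ≈ 18 mL/min → bracket 15–59 mL/min.
47% of 1200 mg = 564 mg → 560 mg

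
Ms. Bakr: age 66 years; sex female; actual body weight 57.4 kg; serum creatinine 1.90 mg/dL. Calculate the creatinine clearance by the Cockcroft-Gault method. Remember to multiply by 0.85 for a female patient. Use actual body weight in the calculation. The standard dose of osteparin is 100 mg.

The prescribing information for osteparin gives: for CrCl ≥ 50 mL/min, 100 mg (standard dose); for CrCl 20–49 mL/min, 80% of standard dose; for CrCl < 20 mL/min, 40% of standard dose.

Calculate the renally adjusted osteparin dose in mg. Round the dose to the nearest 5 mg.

CrCl = (140 − 66) × 57.4 / (72 × 1.9) × 0.85 = 4247.6 / 136.80 × 0.85 ≈ 26.4 mL/min
CrCl ≈ 26 mL/min → bracket 20–49 mL/min.
80% of 100 mg = 80 mg

80 mg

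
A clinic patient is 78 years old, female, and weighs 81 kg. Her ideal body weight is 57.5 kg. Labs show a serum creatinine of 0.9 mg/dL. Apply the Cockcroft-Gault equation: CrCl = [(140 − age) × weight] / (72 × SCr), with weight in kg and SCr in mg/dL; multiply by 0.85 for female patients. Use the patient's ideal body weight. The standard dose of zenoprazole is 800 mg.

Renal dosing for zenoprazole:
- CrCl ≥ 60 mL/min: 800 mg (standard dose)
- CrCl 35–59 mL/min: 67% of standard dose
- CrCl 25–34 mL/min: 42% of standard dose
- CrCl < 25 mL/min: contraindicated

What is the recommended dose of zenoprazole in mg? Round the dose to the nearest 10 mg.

540 mg

CrCl = (140 − 78) × 57.5 / (72 × 0.9) × 0.85 = 3565.0 / 64.80 × 0.85 ≈ 46.8 mL/min
CrCl ≈ 47 mL/min → bracket 35–59 mL/min.
67% of 800 mg = 536 mg → 540 mg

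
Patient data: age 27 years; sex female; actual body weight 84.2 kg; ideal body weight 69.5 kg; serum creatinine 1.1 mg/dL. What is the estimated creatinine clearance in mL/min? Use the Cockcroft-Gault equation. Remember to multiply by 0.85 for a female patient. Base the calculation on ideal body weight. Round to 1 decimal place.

CrCl = (140 − 27) × 69.5 / (72 × 1.1) × 0.85 = 7853.5 / 79.20 × 0.85 ≈ 84.3 mL/min

84.3 mL/min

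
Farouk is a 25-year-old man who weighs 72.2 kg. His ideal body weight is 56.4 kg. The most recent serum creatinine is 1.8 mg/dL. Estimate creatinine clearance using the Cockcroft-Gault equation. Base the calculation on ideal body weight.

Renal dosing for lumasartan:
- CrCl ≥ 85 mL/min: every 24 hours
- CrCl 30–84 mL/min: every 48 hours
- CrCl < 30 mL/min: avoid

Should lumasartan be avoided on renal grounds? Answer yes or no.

no

CrCl = (140 − 25) × 56.4 / (72 × 1.8) = 6486.0 / 129.60 ≈ 50.0 mL/min
CrCl ≈ 50 mL/min, which is ≥ 30 mL/min.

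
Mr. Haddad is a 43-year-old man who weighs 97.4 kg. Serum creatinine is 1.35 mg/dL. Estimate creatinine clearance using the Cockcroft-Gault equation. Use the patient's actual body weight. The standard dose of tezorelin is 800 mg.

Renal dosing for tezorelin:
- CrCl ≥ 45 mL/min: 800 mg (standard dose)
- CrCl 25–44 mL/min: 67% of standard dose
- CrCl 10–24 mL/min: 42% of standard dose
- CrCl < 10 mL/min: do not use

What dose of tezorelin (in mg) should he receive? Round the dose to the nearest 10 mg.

CrCl = (140 − 43) × 97.4 / (72 × 1.35) = 9447.8 / 97.20 ≈ 97.2 mL/min
CrCl ≈ 97 mL/min → bracket ≥ 45 mL/min.
100% of 800 mg = 800 mg

800 mg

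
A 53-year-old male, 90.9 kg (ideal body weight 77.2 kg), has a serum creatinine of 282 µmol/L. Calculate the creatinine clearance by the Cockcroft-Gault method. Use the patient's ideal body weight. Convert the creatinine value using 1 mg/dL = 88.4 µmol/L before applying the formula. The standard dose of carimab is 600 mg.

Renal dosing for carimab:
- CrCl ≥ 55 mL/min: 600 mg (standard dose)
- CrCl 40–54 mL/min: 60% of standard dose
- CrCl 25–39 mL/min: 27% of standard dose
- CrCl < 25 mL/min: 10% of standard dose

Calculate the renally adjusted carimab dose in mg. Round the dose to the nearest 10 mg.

SCr = 282 / 88.4 = 3.19 mg/dL
CrCl = (140 − 53) × 77.2 / (72 × 3.19) = 6716.4 / 229.68 ≈ 29.2 mL/min
CrCl ≈ 29 mL/min → bracket 25–39 mL/min.
27% of 600 mg = 162 mg → 160 mg

160 mg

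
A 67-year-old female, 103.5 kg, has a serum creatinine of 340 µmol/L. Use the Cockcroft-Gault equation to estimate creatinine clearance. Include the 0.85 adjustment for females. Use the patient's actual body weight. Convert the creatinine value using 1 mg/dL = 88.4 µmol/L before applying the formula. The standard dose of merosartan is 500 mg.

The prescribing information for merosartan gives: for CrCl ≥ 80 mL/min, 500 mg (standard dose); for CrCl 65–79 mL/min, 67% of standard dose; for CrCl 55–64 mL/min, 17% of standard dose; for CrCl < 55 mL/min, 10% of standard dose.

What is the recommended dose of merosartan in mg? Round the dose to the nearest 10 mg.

SCr = 340 / 88.4 = 3.846 mg/dL
CrCl = (140 − 67) × 103.5 / (72 × 3.846) × 0.85 = 7555.5 / 276.91 × 0.85 ≈ 23.2 mL/min
CrCl ≈ 23 mL/min → bracket < 55 mL/min.
10% of 500 mg = 50 mg

50 mg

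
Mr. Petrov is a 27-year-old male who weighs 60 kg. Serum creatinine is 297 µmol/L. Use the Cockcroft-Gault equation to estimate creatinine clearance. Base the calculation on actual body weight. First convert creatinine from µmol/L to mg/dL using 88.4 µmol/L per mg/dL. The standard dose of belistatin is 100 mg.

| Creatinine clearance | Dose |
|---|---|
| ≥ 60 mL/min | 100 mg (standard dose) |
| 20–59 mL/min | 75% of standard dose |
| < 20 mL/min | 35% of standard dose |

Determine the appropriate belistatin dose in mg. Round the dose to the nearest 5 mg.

75 mg

SCr = 297 / 88.4 = 3.36 mg/dL
CrCl = (140 − 27) × 60 / (72 × 3.36) = 6780.0 / 241.92 ≈ 28.0 mL/min
CrCl ≈ 28 mL/min → bracket 20–59 mL/min.
75% of 100 mg = 75 mg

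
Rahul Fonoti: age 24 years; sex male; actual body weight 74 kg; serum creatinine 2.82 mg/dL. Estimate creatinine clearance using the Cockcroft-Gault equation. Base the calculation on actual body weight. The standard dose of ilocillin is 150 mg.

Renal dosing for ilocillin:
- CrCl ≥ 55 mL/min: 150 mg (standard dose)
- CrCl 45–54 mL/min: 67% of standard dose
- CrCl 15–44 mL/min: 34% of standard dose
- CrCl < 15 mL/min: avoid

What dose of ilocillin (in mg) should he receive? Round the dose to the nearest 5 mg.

CrCl = (140 − 24) × 74 / (72 × 2.82) = 8584.0 / 203.04 ≈ 42.3 mL/min
CrCl ≈ 42 mL/min → bracket 15–44 mL/min.
34% of 150 mg = 51 mg → 50 mg

50 mg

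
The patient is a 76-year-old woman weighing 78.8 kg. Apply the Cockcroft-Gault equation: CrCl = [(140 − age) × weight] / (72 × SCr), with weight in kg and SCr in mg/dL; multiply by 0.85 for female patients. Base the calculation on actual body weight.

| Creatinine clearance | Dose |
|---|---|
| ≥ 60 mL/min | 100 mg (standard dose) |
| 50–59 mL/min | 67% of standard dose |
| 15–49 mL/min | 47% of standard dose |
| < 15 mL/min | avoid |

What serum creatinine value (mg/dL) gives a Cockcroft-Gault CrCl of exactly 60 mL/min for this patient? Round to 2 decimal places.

Standard dose requires CrCl ≥ 60 mL/min.
Set (140 − 76) × 78.8 × 0.85 / (72 × SCr) = 60
SCr = (140 − 76) × 78.8 × 0.85 / (72 × 60) = 0.992 mg/dL

0.99 mg/dL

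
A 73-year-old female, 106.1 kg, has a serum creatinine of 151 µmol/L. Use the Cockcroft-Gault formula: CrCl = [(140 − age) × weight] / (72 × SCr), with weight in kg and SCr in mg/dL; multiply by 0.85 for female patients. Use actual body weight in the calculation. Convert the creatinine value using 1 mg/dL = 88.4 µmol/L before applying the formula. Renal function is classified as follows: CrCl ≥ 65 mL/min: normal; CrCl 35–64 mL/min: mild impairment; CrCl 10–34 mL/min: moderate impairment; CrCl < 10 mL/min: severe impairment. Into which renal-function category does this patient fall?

SCr = 151 / 88.4 = 1.708 mg/dL
CrCl = (140 − 73) × 106.1 / (72 × 1.708) × 0.85 = 7108.7 / 122.98 × 0.85 ≈ 49.1 mL/min
49 mL/min falls in the 'mild impairment' range.

mild impairment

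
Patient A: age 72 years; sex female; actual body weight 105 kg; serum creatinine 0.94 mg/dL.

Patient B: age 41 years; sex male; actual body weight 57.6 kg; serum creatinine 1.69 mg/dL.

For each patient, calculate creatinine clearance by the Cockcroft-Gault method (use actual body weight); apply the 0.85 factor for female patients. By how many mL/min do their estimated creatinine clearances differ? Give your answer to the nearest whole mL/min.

Patient A: CrCl = (140 − 72) × 105 / (72 × 0.94) × 0.85 = 7140.0 / 67.68 × 0.85 ≈ 89.7 mL/min
Patient B: CrCl = (140 − 41) × 57.6 / (72 × 1.69) = 5702.4 / 121.68 ≈ 46.9 mL/min
|89.7 − 46.9| = 42.8 mL/min

43 mL/min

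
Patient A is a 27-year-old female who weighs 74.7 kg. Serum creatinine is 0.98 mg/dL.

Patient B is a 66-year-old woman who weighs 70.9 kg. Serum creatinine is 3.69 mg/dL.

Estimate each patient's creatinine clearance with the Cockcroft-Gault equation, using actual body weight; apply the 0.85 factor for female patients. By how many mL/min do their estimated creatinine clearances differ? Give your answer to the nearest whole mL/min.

Patient A: CrCl = (140 − 27) × 74.7 / (72 × 0.98) × 0.85 = 8441.1 / 70.56 × 0.85 ≈ 101.7 mL/min
Patient B: CrCl = (140 − 66) × 70.9 / (72 × 3.69) × 0.85 = 5246.6 / 265.68 × 0.85 ≈ 16.8 mL/min
|101.7 − 16.8| = 84.9 mL/min

85 mL/min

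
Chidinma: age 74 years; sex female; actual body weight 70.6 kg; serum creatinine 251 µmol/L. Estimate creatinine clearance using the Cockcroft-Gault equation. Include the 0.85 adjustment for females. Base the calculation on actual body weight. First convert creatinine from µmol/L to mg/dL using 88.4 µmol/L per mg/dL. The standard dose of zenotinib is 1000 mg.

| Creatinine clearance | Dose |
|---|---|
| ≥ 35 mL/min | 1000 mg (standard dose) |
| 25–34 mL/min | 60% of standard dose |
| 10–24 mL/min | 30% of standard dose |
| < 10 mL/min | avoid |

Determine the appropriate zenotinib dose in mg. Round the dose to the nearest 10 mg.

SCr = 251 / 88.4 = 2.839 mg/dL
CrCl = (140 − 74) × 70.6 / (72 × 2.839) × 0.85 = 4659.6 / 204.41 × 0.85 ≈ 19.4 mL/min
CrCl ≈ 19 mL/min → bracket 10–24 mL/min.
30% of 1000 mg = 300 mg

300 mg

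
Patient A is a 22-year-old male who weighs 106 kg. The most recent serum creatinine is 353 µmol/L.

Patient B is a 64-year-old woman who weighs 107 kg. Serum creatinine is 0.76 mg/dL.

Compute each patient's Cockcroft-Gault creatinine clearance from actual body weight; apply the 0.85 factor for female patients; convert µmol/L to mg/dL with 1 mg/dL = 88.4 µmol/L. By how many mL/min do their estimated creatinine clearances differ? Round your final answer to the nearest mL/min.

83 mL/min

Patient A: SCr = 353 / 88.4 = 3.993 mg/dL
Patient A: CrCl = (140 − 22) × 106 / (72 × 3.993) = 12508.0 / 287.50 ≈ 43.5 mL/min
Patient B: CrCl = (140 − 64) × 107 / (72 × 0.76) × 0.85 = 8132.0 / 54.72 × 0.85 ≈ 126.3 mL/min
|43.5 − 126.3| = 82.8 mL/min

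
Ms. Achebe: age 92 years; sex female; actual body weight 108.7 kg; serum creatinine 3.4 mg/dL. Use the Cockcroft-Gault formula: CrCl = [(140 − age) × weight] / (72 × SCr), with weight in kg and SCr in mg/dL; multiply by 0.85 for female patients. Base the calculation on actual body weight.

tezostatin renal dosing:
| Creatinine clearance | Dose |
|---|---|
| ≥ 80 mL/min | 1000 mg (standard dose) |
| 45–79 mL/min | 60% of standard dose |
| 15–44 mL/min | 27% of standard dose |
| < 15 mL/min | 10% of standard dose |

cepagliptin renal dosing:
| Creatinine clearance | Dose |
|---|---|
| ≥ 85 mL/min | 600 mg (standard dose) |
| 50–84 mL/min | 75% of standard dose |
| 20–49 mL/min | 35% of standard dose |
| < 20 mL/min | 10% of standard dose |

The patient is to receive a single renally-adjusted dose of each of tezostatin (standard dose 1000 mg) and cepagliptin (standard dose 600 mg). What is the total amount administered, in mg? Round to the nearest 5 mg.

CrCl = (140 − 92) × 108.7 / (72 × 3.4) × 0.85 = 5217.6 / 244.80 × 0.85 ≈ 18.1 mL/min
CrCl ≈ 18 mL/min.
tezostatin: 15–44 mL/min → 27% of 1000 mg = 270 mg.
cepagliptin: < 20 mL/min → 10% of 600 mg = 60 mg.
Total = 270 + 60 = 330 mg.

330 mg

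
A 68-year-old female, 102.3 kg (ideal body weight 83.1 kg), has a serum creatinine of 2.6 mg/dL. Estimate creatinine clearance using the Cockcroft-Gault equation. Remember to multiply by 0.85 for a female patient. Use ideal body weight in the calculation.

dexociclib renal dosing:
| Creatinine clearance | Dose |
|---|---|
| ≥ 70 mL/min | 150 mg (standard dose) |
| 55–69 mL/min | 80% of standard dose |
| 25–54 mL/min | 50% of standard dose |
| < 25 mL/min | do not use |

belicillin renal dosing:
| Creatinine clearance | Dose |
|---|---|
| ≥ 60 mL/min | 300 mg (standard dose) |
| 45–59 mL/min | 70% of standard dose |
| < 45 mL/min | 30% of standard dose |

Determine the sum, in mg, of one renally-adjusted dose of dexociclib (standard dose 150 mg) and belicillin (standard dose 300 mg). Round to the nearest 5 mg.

CrCl = (140 − 68) × 83.1 / (72 × 2.6) × 0.85 = 5983.2 / 187.20 × 0.85 ≈ 27.2 mL/min
CrCl ≈ 27 mL/min.
dexociclib: 25–54 mL/min → 50% of 150 mg = 75 mg.
belicillin: < 45 mL/min → 30% of 300 mg = 90 mg.
Total = 75 + 90 = 165 mg.

165 mg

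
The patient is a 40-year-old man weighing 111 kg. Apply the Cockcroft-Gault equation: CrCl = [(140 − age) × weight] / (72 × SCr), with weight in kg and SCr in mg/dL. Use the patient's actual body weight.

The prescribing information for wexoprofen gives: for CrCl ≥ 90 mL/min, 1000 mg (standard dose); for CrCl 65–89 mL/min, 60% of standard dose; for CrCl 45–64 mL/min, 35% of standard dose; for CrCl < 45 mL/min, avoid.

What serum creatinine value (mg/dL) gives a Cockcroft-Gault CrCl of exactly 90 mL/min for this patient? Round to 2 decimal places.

Standard dose requires CrCl ≥ 90 mL/min.
Set (140 − 40) × 111 / (72 × SCr) = 90
SCr = (140 − 40) × 111 / (72 × 90) = 1.713 mg/dL

1.71 mg/dL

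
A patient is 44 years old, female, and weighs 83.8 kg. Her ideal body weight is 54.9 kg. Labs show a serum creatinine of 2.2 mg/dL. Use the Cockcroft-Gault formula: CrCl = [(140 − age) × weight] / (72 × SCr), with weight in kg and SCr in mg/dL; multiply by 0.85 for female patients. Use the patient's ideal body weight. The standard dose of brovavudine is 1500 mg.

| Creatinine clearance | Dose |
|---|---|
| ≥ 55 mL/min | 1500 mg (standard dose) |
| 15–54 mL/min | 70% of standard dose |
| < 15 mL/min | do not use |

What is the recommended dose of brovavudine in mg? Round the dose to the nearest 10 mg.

CrCl = (140 − 44) × 54.9 / (72 × 2.2) × 0.85 = 5270.4 / 158.40 × 0.85 ≈ 28.3 mL/min
CrCl ≈ 28 mL/min → bracket 15–54 mL/min.
70% of 1500 mg = 1050 mg

1050 mg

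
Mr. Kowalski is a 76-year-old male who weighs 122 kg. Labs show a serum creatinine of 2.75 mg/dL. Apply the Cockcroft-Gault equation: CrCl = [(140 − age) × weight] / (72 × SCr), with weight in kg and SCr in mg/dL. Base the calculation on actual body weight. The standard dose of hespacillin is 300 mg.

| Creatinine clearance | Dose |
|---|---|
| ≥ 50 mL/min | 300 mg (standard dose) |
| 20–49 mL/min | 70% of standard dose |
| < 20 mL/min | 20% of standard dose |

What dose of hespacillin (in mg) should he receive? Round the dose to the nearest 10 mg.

210 mg

CrCl = (140 − 76) × 122 / (72 × 2.75) = 7808.0 / 198.00 ≈ 39.4 mL/min
CrCl ≈ 39 mL/min → bracket 20–49 mL/min.
70% of 300 mg = 210 mg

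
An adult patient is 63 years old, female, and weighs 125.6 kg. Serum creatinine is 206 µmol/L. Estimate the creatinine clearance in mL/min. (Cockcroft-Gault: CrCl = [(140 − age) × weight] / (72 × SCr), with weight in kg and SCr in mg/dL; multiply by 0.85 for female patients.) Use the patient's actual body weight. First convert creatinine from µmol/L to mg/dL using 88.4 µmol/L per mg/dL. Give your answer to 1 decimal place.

49.0 mL/min

SCr = 206 / 88.4 = 2.33 mg/dL
CrCl = (140 − 63) × 125.6 / (72 × 2.33) × 0.85 = 9671.2 / 167.76 × 0.85 ≈ 49.0 mL/min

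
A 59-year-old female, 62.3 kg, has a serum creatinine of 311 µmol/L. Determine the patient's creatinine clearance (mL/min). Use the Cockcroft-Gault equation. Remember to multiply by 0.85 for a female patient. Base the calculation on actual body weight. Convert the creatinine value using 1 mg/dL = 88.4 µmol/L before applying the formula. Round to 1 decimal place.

16.9 mL/min

SCr = 311 / 88.4 = 3.518 mg/dL
CrCl = (140 − 59) × 62.3 / (72 × 3.518) × 0.85 = 5046.3 / 253.30 × 0.85 ≈ 16.9 mL/min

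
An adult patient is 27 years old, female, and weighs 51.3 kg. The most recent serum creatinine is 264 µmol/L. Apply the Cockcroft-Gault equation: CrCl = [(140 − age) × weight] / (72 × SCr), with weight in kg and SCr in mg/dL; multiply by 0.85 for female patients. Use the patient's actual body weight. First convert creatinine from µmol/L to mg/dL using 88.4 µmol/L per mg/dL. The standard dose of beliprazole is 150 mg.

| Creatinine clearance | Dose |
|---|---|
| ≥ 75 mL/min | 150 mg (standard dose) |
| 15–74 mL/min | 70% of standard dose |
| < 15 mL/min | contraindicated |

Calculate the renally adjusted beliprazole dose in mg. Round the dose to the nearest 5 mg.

SCr = 264 / 88.4 = 2.986 mg/dL
CrCl = (140 − 27) × 51.3 / (72 × 2.986) × 0.85 = 5796.9 / 214.99 × 0.85 ≈ 22.9 mL/min
CrCl ≈ 23 mL/min → bracket 15–74 mL/min.
70% of 150 mg = 105 mg

105 mg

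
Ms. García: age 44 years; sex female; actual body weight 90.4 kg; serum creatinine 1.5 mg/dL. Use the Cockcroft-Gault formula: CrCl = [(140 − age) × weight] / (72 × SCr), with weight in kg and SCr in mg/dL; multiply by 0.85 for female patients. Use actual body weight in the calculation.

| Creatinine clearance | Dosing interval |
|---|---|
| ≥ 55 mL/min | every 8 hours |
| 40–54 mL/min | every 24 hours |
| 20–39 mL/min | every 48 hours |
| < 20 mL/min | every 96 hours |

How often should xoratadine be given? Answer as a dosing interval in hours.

every 8 hours

CrCl = (140 − 44) × 90.4 / (72 × 1.5) × 0.85 = 8678.4 / 108.00 × 0.85 ≈ 68.3 mL/min
CrCl ≈ 68 mL/min → bracket ≥ 55 mL/min → every 8 hours.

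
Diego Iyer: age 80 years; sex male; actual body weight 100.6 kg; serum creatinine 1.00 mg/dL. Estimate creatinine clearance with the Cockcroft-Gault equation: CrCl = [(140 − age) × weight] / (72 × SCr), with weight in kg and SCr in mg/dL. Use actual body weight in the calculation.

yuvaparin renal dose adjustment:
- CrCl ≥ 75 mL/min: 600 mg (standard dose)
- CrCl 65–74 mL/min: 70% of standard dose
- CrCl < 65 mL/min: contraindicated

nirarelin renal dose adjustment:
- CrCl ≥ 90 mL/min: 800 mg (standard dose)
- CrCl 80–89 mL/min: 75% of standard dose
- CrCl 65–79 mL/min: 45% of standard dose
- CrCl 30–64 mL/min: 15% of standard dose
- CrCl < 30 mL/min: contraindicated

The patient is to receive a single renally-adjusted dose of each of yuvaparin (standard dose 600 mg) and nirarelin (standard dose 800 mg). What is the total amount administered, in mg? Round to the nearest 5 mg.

1200 mg

CrCl = (140 − 80) × 100.6 / (72 × 1) = 6036.0 / 72.00 ≈ 83.8 mL/min
CrCl ≈ 84 mL/min.
yuvaparin: ≥ 75 mL/min → 100% of 600 mg = 600 mg.
nirarelin: 80–89 mL/min → 75% of 800 mg = 600 mg.
Total = 600 + 600 = 1200 mg.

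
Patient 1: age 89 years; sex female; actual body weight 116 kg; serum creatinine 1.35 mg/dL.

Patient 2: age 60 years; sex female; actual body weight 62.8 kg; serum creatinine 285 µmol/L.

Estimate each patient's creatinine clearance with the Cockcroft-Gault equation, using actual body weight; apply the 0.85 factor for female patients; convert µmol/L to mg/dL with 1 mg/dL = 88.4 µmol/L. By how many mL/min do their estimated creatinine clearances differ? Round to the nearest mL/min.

33 mL/min

Patient 1: CrCl = (140 − 89) × 116 / (72 × 1.35) × 0.85 = 5916.0 / 97.20 × 0.85 ≈ 51.7 mL/min
Patient 2: SCr = 285 / 88.4 = 3.224 mg/dL
Patient 2: CrCl = (140 − 60) × 62.8 / (72 × 3.224) × 0.85 = 5024.0 / 232.13 × 0.85 ≈ 18.4 mL/min
|51.7 − 18.4| = 33.3 mL/min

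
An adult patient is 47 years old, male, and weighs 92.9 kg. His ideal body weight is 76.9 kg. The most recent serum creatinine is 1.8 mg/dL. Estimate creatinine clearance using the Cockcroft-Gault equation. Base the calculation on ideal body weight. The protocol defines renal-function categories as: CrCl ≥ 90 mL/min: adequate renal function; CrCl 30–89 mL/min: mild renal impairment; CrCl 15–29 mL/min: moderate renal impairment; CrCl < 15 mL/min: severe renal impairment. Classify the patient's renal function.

mild renal impairment

CrCl = (140 − 47) × 76.9 / (72 × 1.8) = 7151.7 / 129.60 ≈ 55.2 mL/min
55 mL/min falls in the 'mild renal impairment' range.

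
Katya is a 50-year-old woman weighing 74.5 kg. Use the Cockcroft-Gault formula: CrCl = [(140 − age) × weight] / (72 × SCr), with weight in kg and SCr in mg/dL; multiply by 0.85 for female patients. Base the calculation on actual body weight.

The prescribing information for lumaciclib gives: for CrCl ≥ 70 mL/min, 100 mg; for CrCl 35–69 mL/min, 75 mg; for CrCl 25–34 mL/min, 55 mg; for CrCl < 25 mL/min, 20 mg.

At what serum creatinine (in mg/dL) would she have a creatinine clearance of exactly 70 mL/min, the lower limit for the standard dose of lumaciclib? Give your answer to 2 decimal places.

1.13 mg/dL

Standard dose requires CrCl ≥ 70 mL/min.
Set (140 − 50) × 74.5 × 0.85 / (72 × SCr) = 70
SCr = (140 − 50) × 74.5 × 0.85 / (72 × 70) = 1.131 mg/dL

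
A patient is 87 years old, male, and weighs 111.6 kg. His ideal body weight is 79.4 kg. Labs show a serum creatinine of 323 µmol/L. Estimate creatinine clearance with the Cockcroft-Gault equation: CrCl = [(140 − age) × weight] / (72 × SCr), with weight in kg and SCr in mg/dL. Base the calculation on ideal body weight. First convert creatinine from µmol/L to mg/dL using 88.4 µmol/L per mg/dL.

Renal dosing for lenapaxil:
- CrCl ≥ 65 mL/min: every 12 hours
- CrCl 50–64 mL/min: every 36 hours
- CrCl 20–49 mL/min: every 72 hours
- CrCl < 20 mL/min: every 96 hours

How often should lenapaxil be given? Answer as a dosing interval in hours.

every 96 hours

SCr = 323 / 88.4 = 3.654 mg/dL
CrCl = (140 − 87) × 79.4 / (72 × 3.654) = 4208.2 / 263.09 ≈ 16.0 mL/min
CrCl ≈ 16 mL/min → bracket < 20 mL/min → every 96 hours.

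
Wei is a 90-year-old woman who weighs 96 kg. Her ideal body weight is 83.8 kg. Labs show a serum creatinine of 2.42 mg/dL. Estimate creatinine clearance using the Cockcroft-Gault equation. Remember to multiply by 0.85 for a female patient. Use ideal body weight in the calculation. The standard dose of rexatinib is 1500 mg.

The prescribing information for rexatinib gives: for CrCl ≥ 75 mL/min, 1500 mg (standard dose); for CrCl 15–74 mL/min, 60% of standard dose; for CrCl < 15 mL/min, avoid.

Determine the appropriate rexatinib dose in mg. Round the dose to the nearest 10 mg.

900 mg

CrCl = (140 − 90) × 83.8 / (72 × 2.42) × 0.85 = 4190.0 / 174.24 × 0.85 ≈ 20.4 mL/min
CrCl ≈ 20 mL/min → bracket 15–74 mL/min.
60% of 1500 mg = 900 mg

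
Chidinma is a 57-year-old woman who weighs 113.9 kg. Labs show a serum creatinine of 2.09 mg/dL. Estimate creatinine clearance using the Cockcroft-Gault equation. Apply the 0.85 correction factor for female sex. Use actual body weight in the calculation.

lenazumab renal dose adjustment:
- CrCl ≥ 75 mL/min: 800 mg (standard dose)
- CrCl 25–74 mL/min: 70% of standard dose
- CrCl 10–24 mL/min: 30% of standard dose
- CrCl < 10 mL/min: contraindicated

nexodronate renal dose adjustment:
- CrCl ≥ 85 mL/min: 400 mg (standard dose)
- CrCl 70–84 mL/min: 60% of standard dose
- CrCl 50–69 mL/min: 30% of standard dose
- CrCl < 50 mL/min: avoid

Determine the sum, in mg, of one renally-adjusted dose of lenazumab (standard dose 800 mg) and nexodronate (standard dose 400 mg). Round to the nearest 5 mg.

CrCl = (140 − 57) × 113.9 / (72 × 2.09) × 0.85 = 9453.7 / 150.48 × 0.85 ≈ 53.4 mL/min
CrCl ≈ 53 mL/min.
lenazumab: 25–74 mL/min → 70% of 800 mg = 560 mg.
nexodronate: 50–69 mL/min → 30% of 400 mg = 120 mg.
Total = 560 + 120 = 680 mg.

680 mg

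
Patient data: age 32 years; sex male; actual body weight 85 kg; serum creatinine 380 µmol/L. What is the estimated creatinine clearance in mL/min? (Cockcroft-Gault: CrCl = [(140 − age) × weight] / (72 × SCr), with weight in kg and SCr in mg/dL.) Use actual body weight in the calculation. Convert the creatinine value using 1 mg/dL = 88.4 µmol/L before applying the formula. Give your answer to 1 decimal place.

SCr = 380 / 88.4 = 4.299 mg/dL
CrCl = (140 − 32) × 85 / (72 × 4.299) = 9180.0 / 309.53 ≈ 29.7 mL/min

29.7 mL/min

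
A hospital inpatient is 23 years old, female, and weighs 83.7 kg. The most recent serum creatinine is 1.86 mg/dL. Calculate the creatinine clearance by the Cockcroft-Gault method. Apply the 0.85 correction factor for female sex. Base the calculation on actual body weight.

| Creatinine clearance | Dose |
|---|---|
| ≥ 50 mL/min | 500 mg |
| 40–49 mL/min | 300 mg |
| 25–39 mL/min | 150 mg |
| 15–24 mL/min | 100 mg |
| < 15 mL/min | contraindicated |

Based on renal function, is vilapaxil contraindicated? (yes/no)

CrCl = (140 − 23) × 83.7 / (72 × 1.86) × 0.85 = 9792.9 / 133.92 × 0.85 ≈ 62.2 mL/min
CrCl ≈ 62 mL/min, which is ≥ 15 mL/min.

no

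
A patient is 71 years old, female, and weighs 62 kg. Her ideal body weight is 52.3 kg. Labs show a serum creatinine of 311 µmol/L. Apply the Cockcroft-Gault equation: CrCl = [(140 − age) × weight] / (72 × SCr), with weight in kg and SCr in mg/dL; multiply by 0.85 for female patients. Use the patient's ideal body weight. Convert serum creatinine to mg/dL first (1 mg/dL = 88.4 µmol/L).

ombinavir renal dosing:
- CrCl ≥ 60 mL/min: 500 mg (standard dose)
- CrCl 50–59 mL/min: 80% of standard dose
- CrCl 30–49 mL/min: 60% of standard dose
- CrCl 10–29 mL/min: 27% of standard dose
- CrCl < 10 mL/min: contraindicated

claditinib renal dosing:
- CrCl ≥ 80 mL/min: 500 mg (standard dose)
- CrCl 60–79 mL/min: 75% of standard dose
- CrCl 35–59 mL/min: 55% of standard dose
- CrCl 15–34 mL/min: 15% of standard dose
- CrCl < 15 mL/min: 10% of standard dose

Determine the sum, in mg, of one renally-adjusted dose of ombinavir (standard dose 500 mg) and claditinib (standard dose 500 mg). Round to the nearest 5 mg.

SCr = 311 / 88.4 = 3.518 mg/dL
CrCl = (140 − 71) × 52.3 / (72 × 3.518) × 0.85 = 3608.7 / 253.30 × 0.85 ≈ 12.1 mL/min
CrCl ≈ 12 mL/min.
ombinavir: 10–29 mL/min → 27% of 500 mg = 135 mg.
claditinib: < 15 mL/min → 10% of 500 mg = 50 mg.
Total = 135 + 50 = 185 mg.

185 mg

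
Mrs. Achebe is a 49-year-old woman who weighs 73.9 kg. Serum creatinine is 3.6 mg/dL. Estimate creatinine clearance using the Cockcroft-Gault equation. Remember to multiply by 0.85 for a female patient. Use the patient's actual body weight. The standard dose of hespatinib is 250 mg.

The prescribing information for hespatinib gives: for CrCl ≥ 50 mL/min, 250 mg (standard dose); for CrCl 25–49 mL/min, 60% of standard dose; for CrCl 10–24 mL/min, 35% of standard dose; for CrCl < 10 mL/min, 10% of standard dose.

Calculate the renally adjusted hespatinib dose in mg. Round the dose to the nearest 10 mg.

90 mg

CrCl = (140 − 49) × 73.9 / (72 × 3.6) × 0.85 = 6724.9 / 259.20 × 0.85 ≈ 22.1 mL/min
CrCl ≈ 22 mL/min → bracket 10–24 mL/min.
35% of 250 mg = 87.5 mg → 90 mg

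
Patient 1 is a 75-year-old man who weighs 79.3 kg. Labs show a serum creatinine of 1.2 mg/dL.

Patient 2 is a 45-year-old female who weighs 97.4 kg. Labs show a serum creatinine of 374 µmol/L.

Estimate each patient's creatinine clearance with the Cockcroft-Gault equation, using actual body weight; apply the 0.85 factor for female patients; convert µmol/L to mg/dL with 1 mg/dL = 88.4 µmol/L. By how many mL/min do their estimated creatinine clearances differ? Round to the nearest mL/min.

34 mL/min

Patient 1: CrCl = (140 − 75) × 79.3 / (72 × 1.2) = 5154.5 / 86.40 ≈ 59.7 mL/min
Patient 2: SCr = 374 / 88.4 = 4.231 mg/dL
Patient 2: CrCl = (140 − 45) × 97.4 / (72 × 4.231) × 0.85 = 9253.0 / 304.63 × 0.85 ≈ 25.8 mL/min
|59.7 − 25.8| = 33.9 mL/min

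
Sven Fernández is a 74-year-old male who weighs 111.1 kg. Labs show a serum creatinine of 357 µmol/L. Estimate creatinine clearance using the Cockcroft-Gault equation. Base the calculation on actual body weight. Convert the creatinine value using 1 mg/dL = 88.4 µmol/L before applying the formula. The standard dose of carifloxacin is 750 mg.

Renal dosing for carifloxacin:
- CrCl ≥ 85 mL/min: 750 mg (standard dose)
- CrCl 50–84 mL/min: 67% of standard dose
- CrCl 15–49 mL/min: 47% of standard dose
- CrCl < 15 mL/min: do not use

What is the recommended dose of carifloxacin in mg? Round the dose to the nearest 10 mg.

SCr = 357 / 88.4 = 4.038 mg/dL
CrCl = (140 − 74) × 111.1 / (72 × 4.038) = 7332.6 / 290.74 ≈ 25.2 mL/min
CrCl ≈ 25 mL/min → bracket 15–49 mL/min.
47% of 750 mg = 352.5 mg → 350 mg

350 mg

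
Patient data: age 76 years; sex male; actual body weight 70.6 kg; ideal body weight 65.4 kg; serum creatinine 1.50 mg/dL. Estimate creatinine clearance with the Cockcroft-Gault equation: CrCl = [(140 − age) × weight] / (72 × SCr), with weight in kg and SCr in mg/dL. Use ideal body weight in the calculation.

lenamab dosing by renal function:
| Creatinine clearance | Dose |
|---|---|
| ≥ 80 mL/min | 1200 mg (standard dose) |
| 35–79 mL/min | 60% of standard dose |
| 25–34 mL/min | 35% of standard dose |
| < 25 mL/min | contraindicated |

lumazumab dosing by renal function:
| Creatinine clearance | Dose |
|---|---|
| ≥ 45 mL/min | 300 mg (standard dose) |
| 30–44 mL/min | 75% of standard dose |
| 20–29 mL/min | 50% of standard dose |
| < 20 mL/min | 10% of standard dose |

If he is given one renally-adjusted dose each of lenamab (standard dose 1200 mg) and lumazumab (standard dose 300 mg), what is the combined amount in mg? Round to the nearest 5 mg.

CrCl = (140 − 76) × 65.4 / (72 × 1.5) = 4185.6 / 108.00 ≈ 38.8 mL/min
CrCl ≈ 39 mL/min.
lenamab: 35–79 mL/min → 60% of 1200 mg = 720 mg.
lumazumab: 30–44 mL/min → 75% of 300 mg = 225 mg.
Total = 720 + 225 = 945 mg.

945 mg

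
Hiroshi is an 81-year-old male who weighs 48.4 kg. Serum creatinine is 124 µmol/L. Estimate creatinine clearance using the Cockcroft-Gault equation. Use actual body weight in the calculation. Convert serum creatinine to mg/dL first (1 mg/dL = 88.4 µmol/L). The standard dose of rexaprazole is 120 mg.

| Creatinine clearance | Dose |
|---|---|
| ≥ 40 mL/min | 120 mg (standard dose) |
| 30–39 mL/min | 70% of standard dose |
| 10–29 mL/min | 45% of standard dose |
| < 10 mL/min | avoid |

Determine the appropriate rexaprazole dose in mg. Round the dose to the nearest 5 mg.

55 mg

SCr = 124 / 88.4 = 1.403 mg/dL
CrCl = (140 − 81) × 48.4 / (72 × 1.403) = 2855.6 / 101.02 ≈ 28.3 mL/min
CrCl ≈ 28 mL/min → bracket 10–29 mL/min.
45% of 120 mg = 54 mg → 55 mg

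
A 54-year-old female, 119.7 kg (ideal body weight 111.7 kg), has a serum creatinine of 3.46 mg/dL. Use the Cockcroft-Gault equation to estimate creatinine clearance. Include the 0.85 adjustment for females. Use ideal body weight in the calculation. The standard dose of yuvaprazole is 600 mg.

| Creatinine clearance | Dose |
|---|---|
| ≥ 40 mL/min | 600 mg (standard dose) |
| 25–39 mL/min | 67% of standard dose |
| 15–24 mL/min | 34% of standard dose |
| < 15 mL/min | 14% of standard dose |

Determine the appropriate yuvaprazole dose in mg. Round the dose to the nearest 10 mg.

400 mg

CrCl = (140 − 54) × 111.7 / (72 × 3.46) × 0.85 = 9606.2 / 249.12 × 0.85 ≈ 32.8 mL/min
CrCl ≈ 33 mL/min → bracket 25–39 mL/min.
67% of 600 mg = 402 mg → 400 mg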